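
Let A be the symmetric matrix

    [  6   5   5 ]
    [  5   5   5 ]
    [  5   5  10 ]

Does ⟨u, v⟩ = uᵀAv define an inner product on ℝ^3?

yes

Symmetric row and column elimination reduces A to a congruent diagonal form with pivots 6, 5/6, 5.
Counting signs: 3 positive.
Hence Q is positive definite.
⟨·,·⟩ is an inner product exactly when A is positive definite.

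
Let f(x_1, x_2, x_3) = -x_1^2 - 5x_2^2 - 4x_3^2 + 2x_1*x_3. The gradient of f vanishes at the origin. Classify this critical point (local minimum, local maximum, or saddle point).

The Hessian at the origin is H = [[-2, 0, 2], [0, -10, 0], [2, 0, -8]].
Applying the same elementary operations to the rows and columns of H produces a congruent diagonal matrix with entries -2, -10, -6.
Counting signs: 3 negative.
H is negative definite, so the origin is a strict local maximum.

local maximum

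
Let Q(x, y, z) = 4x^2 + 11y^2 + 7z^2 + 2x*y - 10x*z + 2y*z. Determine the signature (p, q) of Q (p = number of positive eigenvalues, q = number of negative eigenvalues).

The associated matrix is A = [[4, 1, -5], [1, 11, 1], [-5, 1, 7]].
Symmetric row and column elimination reduces A to a congruent diagonal form with pivots 4, 43/4, 12/43.
Counting signs: 3 positive.

(3, 0)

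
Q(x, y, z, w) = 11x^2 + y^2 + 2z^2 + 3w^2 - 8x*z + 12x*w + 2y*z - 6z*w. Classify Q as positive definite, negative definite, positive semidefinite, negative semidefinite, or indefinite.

indefinite

Write A = [[11, 0, -4, 6], [0, 1, 1, 0], [-4, 1, 2, -3], [6, 0, -3, 3]].
Symmetric row and column elimination reduces A to a congruent diagonal form with pivots 11, 1, -5/11, 6/5.
That gives 3 positive, 1 negative pivots.
Hence Q is indefinite.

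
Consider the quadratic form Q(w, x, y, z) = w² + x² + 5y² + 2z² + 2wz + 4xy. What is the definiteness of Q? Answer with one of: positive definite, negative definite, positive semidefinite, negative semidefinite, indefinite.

positive definite

Write A = [[1, 0, 0, 1], [0, 1, 2, 0], [0, 2, 5, 0], [1, 0, 0, 2]].
An LDLᵀ factorisation of A has diagonal entries 1, 1, 1, 1.
That gives 4 positive pivots.
Hence Q is positive definite.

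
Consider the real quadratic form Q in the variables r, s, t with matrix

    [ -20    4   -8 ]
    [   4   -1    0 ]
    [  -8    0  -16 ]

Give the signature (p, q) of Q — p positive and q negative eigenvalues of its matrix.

Row-reducing A symmetrically gives the diagonal entries -20, -1/5, 0.
So there are 2 negative, 1 zero pivots.

(0, 2)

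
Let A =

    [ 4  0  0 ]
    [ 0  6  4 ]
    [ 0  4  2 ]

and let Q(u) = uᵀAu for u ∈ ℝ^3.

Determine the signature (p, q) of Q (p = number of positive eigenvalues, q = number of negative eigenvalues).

Row-reducing A symmetrically gives the diagonal entries 4, 6, -2/3.
That gives 2 positive, 1 negative pivots.

(2, 1)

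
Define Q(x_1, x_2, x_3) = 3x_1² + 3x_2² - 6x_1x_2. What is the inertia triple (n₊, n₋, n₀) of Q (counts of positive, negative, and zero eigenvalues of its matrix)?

(1, 0, 2)

The associated matrix is A = [[3, -3, 0], [-3, 3, 0], [0, 0, 0]].
Congruent diagonalization of A (simultaneous row and column reduction) yields pivots 3, 0, 0.
Counting signs: 1 positive, 2 zero.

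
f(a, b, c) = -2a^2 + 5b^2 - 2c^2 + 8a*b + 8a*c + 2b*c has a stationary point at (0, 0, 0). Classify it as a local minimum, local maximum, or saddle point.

The Hessian at the origin is H = [[-4, 8, 8], [8, 10, 2], [8, 2, -4]].
Row-reducing H symmetrically gives the diagonal entries -4, 26, -6/13.
So there are 1 positive, 2 negative pivots.
H is indefinite, so the origin is a saddle point.

saddle point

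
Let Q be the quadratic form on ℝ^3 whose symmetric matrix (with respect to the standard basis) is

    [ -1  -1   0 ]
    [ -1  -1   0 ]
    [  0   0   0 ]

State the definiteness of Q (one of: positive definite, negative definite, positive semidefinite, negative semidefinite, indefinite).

Congruent diagonalization of A (simultaneous row and column reduction) yields pivots -1, 0, 0.
That gives 1 negative, 2 zero pivots.
Hence Q is negative semidefinite.

negative semidefinite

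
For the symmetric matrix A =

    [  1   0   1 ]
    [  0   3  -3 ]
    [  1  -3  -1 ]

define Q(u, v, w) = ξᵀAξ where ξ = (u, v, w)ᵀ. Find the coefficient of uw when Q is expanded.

2

The coefficient of uw is A[1,3] + A[3,1] = 2·1 = 2.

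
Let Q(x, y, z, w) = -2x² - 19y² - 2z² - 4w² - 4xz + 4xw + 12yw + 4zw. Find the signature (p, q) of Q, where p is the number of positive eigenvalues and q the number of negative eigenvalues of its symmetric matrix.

(0, 3)

The associated matrix is A = [[-2, 0, -2, 2], [0, -19, 0, 6], [-2, 0, -2, 2], [2, 6, 2, -4]].
Applying the same elementary operations to the rows and columns of A produces a congruent diagonal matrix with entries -2, -19, 0, -2/19.
Counting signs: 3 negative, 1 zero.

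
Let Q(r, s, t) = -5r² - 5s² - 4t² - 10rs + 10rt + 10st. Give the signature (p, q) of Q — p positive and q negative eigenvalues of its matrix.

The associated matrix is A = [[-5, -5, 5], [-5, -5, 5], [5, 5, -4]].
Applying the same elementary operations to the rows and columns of A produces a congruent diagonal matrix with entries -5, 0, 1.
That gives 1 positive, 1 negative, 1 zero pivots.

(1, 1)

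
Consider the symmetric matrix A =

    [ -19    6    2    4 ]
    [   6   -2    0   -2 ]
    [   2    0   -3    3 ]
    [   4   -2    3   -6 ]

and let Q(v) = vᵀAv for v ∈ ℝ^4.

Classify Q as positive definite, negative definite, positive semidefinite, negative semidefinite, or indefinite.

Symmetric row and column elimination reduces A to a congruent diagonal form with pivots -19, -2/19, 1, -1.
So there are 1 positive, 3 negative pivots.
Hence Q is indefinite.

indefinite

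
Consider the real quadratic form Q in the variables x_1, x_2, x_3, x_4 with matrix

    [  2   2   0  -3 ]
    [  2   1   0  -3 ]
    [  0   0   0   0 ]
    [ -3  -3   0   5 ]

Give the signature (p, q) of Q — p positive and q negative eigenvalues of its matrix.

Applying the same elementary operations to the rows and columns of A produces a congruent diagonal matrix with entries 2, -1, 0, 1/2.
That gives 2 positive, 1 negative, 1 zero pivots.

(2, 1)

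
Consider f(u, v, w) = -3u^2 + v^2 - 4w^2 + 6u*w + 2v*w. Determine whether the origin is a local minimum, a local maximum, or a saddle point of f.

The Hessian at the origin is H = [[-6, 0, 6], [0, 2, 2], [6, 2, -8]].
Symmetric row and column elimination reduces H to a congruent diagonal form with pivots -6, 2, -4.
Counting signs: 1 positive, 2 negative.
H is indefinite, so the origin is a saddle point.

saddle point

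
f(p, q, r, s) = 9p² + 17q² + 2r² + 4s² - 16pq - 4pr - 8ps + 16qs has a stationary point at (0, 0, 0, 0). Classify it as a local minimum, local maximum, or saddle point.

The Hessian at the origin is H = [[18, -16, -4, -8], [-16, 34, 0, 16], [-4, 0, 4, 0], [-8, 16, 0, 8]].
An LDLᵀ factorisation of H has diagonal entries 18, 178/9, 220/89, 24/55.
Counting signs: 4 positive.
H is positive definite, so the origin is a strict local minimum.

local minimum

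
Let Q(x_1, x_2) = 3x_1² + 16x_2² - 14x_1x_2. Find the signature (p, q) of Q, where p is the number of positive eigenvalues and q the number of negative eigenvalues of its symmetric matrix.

The symmetric matrix is A = [[3, -7], [-7, 16]].
Congruent diagonalization of A (simultaneous row and column reduction) yields pivots 3, -1/3.
That gives 1 positive, 1 negative pivots.

(1, 1)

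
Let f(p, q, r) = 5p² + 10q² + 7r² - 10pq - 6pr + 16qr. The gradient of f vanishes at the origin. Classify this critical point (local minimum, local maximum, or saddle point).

local minimum

The Hessian at the origin is H = [[10, -10, -6], [-10, 20, 16], [-6, 16, 14]].
An LDLᵀ factorisation of H has diagonal entries 10, 10, 2/5.
Counting signs: 3 positive.
H is positive definite, so the origin is a strict local minimum.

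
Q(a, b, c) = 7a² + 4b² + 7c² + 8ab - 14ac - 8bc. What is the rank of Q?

2

The symmetric matrix is A = [[7, 4, -7], [4, 4, -4], [-7, -4, 7]].
Applying the same elementary operations to the rows and columns of A produces a congruent diagonal matrix with entries 7, 12/7, 0.
So there are 2 positive, 1 zero pivots.
The rank is the number of nonzero pivots: 2.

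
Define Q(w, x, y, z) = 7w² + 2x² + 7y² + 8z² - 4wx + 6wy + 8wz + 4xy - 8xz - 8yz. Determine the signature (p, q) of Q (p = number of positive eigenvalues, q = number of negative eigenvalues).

(2, 0)

The associated matrix is A = [[7, -2, 3, 4], [-2, 2, 2, -4], [3, 2, 7, -4], [4, -4, -4, 8]].
Applying the same elementary operations to the rows and columns of A produces a congruent diagonal matrix with entries 7, 10/7, 0, 0.
So there are 2 positive, 2 zero pivots.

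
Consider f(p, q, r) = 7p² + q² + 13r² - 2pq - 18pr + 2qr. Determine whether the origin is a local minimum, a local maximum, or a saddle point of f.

local minimum

The Hessian at the origin is H = [[14, -2, -18], [-2, 2, 2], [-18, 2, 26]].
An LDLᵀ factorisation of H has diagonal entries 14, 12/7, 8/3.
Counting signs: 3 positive.
H is positive definite, so the origin is a strict local minimum.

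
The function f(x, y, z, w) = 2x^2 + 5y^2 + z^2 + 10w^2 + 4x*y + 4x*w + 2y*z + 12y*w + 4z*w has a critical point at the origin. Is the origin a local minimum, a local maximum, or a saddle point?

The Hessian at the origin is H = [[4, 4, 0, 4], [4, 10, 2, 12], [0, 2, 2, 4], [4, 12, 4, 20]].
An LDLᵀ factorisation of H has diagonal entries 4, 6, 4/3, 4.
So there are 4 positive pivots.
H is positive definite, so the origin is a strict local minimum.

local minimum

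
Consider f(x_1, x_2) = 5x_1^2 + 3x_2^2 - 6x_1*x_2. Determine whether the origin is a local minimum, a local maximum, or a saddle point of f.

The Hessian at the origin is H = [[10, -6], [-6, 6]].
det H = 10·6 − (-6)² = 24 > 0 and H[1,1] = 10 > 0, so H is positive definite.
Therefore the origin is a local minimum.

local minimum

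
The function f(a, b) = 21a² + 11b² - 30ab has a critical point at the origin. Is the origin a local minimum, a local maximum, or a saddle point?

The Hessian at the origin is H = [[42, -30], [-30, 22]].
det H = 42·22 − (-30)² = 24 > 0 and H[1,1] = 42 > 0, so H is positive definite.
Therefore the origin is a local minimum.

local minimum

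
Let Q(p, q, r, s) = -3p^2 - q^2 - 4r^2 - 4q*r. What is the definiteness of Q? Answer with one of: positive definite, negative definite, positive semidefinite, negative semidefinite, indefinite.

negative semidefinite

Write A = [[-3, 0, 0, 0], [0, -1, -2, 0], [0, -2, -4, 0], [0, 0, 0, 0]].
Symmetric row and column elimination reduces A to a congruent diagonal form with pivots -3, -1, 0, 0.
That gives 2 negative, 2 zero pivots.
Hence Q is negative semidefinite.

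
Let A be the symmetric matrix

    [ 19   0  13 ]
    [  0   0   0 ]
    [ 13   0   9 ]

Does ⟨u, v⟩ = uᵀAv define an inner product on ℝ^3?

Applying the same elementary operations to the rows and columns of A produces a congruent diagonal matrix with entries 19, 0, 2/19.
That gives 2 positive, 1 zero pivots.
Hence Q is positive semidefinite.
⟨·,·⟩ is an inner product exactly when A is positive definite.

no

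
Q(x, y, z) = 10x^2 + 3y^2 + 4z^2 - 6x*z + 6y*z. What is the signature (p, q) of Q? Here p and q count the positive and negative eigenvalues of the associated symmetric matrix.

The associated matrix is A = [[10, 0, -3], [0, 3, 3], [-3, 3, 4]].
Congruent diagonalization of A (simultaneous row and column reduction) yields pivots 10, 3, 1/10.
Counting signs: 3 positive.

(3, 0)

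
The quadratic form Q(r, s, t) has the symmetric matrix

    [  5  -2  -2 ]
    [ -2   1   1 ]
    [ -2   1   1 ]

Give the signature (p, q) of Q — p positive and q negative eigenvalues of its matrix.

Applying the same elementary operations to the rows and columns of A produces a congruent diagonal matrix with entries 5, 1/5, 0.
So there are 2 positive, 1 zero pivots.

(2, 0)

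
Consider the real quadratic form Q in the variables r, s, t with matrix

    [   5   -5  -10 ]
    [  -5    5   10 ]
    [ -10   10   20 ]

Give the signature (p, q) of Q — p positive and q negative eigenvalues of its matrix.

(1, 0)

Congruent diagonalization of A (simultaneous row and column reduction) yields pivots 5, 0, 0.
That gives 1 positive, 2 zero pivots.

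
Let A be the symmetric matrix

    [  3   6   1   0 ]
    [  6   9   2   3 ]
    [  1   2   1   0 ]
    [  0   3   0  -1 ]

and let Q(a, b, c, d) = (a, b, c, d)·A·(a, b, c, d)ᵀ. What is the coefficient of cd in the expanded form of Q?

0

The coefficient of cd is A[3,4] + A[4,3] = 2·0 = 0.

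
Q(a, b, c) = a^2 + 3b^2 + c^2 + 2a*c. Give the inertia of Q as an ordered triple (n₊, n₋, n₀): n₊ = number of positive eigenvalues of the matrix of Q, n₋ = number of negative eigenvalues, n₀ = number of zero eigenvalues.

(2, 0, 1)

The associated matrix is A = [[1, 0, 1], [0, 3, 0], [1, 0, 1]].
Row-reducing A symmetrically gives the diagonal entries 1, 3, 0.
That gives 2 positive, 1 zero pivots.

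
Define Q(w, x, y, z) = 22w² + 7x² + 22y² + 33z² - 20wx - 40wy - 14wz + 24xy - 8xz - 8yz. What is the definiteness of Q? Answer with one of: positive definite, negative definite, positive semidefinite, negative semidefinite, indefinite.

positive definite

The symmetric matrix of Q is A = [[22, -10, -20, -7], [-10, 7, 12, -4], [-20, 12, 22, -4], [-7, -4, -4, 33]].
Leading principal minors: Δ_1 = 22, Δ_2 = 54, Δ_3 = 20, Δ_4 = 10.
All leading principal minors are positive, so by Sylvester's criterion Q is positive definite.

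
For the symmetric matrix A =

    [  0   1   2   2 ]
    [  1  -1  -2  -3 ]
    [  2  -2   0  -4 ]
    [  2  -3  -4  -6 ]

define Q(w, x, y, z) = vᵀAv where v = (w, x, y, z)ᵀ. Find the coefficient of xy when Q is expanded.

-4

The coefficient of xy is A[2,3] + A[3,2] = 2·(-2) = -4.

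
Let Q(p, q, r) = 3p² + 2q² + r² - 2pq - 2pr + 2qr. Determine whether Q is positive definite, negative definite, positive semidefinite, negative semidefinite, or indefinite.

positive definite

The symmetric matrix is A = [[3, -1, -1], [-1, 2, 1], [-1, 1, 1]].
Congruent diagonalization of A (simultaneous row and column reduction) yields pivots 3, 5/3, 2/5.
Counting signs: 3 positive.
Hence Q is positive definite.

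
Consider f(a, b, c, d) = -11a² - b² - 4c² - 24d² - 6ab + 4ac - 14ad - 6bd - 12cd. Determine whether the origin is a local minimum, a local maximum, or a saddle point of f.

local maximum

The Hessian at the origin is H = [[-22, -6, 4, -14], [-6, -2, 0, -6], [4, 0, -8, -12], [-14, -6, -12, -48]].
An LDLᵀ factorisation of H has diagonal entries -22, -4/11, -4, -10.
That gives 4 negative pivots.
H is negative definite, so the origin is a strict local maximum.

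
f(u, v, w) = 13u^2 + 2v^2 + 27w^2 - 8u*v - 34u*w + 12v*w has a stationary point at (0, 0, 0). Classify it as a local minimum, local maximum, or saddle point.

The Hessian at the origin is H = [[26, -8, -34], [-8, 4, 12], [-34, 12, 54]].
Symmetric row and column elimination reduces H to a congruent diagonal form with pivots 26, 20/13, 8.
That gives 3 positive pivots.
H is positive definite, so the origin is a strict local minimum.

local minimum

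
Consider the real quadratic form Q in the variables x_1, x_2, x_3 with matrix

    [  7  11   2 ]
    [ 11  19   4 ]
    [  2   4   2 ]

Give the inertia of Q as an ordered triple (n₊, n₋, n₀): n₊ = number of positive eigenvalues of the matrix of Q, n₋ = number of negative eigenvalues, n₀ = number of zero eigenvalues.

Symmetric row and column elimination reduces A to a congruent diagonal form with pivots 7, 12/7, 1.
Counting signs: 3 positive.

(3, 0, 0)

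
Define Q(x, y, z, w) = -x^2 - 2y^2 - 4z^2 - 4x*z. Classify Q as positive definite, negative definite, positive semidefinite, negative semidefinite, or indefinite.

negative semidefinite

The associated matrix is A = [[-1, 0, -2, 0], [0, -2, 0, 0], [-2, 0, -4, 0], [0, 0, 0, 0]].
Symmetric row and column elimination reduces A to a congruent diagonal form with pivots -1, -2, 0, 0.
Counting signs: 2 negative, 2 zero.
Hence Q is negative semidefinite.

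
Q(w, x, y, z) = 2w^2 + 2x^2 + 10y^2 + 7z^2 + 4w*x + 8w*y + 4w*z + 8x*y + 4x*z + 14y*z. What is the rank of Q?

3

The associated matrix is A = [[2, 2, 4, 2], [2, 2, 4, 2], [4, 4, 10, 7], [2, 2, 7, 7]].
Row-reducing A symmetrically gives the diagonal entries 2, 0, 2, 1/2.
That gives 3 positive, 1 zero pivots.
The rank is the number of nonzero pivots: 3.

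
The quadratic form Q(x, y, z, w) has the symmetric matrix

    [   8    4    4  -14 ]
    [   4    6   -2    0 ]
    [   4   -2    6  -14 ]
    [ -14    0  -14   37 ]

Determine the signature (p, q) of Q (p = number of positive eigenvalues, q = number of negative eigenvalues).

(3, 0)

Symmetric row and column elimination reduces A to a congruent diagonal form with pivots 8, 4, 0, 1/4.
That gives 3 positive, 1 zero pivots.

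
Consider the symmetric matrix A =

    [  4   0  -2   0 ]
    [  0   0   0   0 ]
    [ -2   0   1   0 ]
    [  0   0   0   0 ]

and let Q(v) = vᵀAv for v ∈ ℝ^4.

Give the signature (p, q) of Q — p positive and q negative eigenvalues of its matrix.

Applying the same elementary operations to the rows and columns of A produces a congruent diagonal matrix with entries 4, 0, 0, 0.
So there are 1 positive, 3 zero pivots.

(1, 0)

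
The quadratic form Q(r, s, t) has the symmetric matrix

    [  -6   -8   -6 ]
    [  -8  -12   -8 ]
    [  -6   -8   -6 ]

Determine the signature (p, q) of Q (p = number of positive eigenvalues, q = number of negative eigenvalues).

(0, 2)

Row-reducing A symmetrically gives the diagonal entries -6, -4/3, 0.
That gives 2 negative, 1 zero pivots.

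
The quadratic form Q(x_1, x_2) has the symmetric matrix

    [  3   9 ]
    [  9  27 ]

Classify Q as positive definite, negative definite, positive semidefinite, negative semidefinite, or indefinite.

positive semidefinite

For the 2×2 matrix [[3, 9], [9, 27]]: det = 3·27 − (9)² = 0, trace = 30.
det = 0 so one eigenvalue is zero; the form is semidefinite with the sign of the trace.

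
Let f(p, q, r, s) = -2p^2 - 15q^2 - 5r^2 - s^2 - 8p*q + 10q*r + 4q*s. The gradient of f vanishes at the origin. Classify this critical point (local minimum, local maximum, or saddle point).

The Hessian at the origin is H = [[-4, -8, 0, 0], [-8, -30, 10, 4], [0, 10, -10, 0], [0, 4, 0, -2]].
An LDLᵀ factorisation of H has diagonal entries -4, -14, -20/7, 2.
Counting signs: 1 positive, 3 negative.
H is indefinite, so the origin is a saddle point.

saddle point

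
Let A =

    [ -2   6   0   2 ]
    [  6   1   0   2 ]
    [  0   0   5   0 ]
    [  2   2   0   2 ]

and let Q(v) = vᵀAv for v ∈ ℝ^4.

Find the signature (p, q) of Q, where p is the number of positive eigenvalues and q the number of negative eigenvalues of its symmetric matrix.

(3, 1)

An LDLᵀ factorisation of A has diagonal entries -2, 19, 5, 12/19.
That gives 3 positive, 1 negative pivots.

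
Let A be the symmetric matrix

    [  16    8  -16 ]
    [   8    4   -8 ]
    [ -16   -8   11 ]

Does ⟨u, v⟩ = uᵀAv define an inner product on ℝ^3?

Applying the same elementary operations to the rows and columns of A produces a congruent diagonal matrix with entries 16, 0, -5.
That gives 1 positive, 1 negative, 1 zero pivots.
Hence Q is indefinite.
⟨·,·⟩ is an inner product exactly when A is positive definite.

no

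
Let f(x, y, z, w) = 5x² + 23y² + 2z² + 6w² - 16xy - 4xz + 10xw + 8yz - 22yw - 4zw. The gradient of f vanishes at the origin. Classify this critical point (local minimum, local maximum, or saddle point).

local minimum

The Hessian at the origin is H = [[10, -16, -4, 10], [-16, 46, 8, -22], [-4, 8, 4, -4], [10, -22, -4, 12]].
Symmetric row and column elimination reduces H to a congruent diagonal form with pivots 10, 102/5, 116/51, 4/29.
So there are 4 positive pivots.
H is positive definite, so the origin is a strict local minimum.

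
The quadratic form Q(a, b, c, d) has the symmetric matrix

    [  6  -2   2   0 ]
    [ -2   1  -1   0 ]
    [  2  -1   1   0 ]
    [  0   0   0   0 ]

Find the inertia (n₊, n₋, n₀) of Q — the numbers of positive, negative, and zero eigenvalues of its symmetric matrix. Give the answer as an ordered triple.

Symmetric row and column elimination reduces A to a congruent diagonal form with pivots 6, 1/3, 0, 0.
Counting signs: 2 positive, 2 zero.

(2, 0, 2)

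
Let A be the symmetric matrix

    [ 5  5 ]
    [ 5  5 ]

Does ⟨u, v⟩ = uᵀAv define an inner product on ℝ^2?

no

For the 2×2 matrix [[5, 5], [5, 5]]: det = 5·5 − (5)² = 0, trace = 10.
det = 0 so one eigenvalue is zero; the form is semidefinite with the sign of the trace.
⟨·,·⟩ is an inner product exactly when A is positive definite.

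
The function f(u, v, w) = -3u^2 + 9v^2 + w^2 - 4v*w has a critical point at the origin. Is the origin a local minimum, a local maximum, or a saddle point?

The Hessian at the origin is H = [[-6, 0, 0], [0, 18, -4], [0, -4, 2]].
Congruent diagonalization of H (simultaneous row and column reduction) yields pivots -6, 18, 10/9.
Counting signs: 2 positive, 1 negative.
H is indefinite, so the origin is a saddle point.

saddle point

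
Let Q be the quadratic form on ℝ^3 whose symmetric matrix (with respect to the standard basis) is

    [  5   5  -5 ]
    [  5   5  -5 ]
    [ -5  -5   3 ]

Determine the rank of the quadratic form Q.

Applying the same elementary operations to the rows and columns of A produces a congruent diagonal matrix with entries 5, 0, -2.
So there are 1 positive, 1 negative, 1 zero pivots.
The rank is the number of nonzero pivots: 2.

2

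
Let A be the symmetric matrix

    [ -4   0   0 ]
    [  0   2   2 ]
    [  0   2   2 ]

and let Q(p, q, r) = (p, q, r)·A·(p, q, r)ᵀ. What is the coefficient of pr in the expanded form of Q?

The coefficient of pr is A[1,3] + A[3,1] = 2·0 = 0.

0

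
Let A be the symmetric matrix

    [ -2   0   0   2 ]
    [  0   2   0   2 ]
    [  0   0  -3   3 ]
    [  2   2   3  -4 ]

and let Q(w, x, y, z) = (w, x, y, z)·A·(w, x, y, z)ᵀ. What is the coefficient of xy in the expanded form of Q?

The coefficient of xy is A[2,3] + A[3,2] = 2·0 = 0.

0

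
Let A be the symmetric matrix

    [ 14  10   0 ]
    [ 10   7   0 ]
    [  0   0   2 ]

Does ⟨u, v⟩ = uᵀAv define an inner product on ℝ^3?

Row-reducing A symmetrically gives the diagonal entries 14, -1/7, 2.
That gives 2 positive, 1 negative pivots.
Hence Q is indefinite.
⟨·,·⟩ is an inner product exactly when A is positive definite.

no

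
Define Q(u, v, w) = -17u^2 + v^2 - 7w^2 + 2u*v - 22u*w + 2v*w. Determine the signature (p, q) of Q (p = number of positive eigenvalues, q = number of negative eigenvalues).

(1, 1)

The associated matrix is A = [[-17, 1, -11], [1, 1, 1], [-11, 1, -7]].
Applying the same elementary operations to the rows and columns of A produces a congruent diagonal matrix with entries -17, 18/17, 0.
Counting signs: 1 positive, 1 negative, 1 zero.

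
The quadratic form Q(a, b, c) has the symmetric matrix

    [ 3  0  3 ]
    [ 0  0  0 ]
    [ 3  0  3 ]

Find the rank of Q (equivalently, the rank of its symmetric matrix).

1

Symmetric row and column elimination reduces A to a congruent diagonal form with pivots 3, 0, 0.
That gives 1 positive, 2 zero pivots.
The rank is the number of nonzero pivots: 1.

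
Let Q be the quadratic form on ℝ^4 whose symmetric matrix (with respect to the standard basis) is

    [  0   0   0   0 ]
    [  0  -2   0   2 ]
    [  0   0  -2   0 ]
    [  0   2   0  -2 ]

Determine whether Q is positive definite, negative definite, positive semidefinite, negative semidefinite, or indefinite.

negative semidefinite

Symmetric row and column elimination reduces A to a congruent diagonal form with pivots 0, -2, -2, 0.
That gives 2 negative, 2 zero pivots.
Hence Q is negative semidefinite.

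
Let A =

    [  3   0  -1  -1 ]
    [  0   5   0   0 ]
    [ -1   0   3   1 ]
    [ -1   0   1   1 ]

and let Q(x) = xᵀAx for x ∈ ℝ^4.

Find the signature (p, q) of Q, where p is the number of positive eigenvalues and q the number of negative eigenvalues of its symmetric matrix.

Congruent diagonalization of A (simultaneous row and column reduction) yields pivots 3, 5, 8/3, 1/2.
Counting signs: 4 positive.

(4, 0)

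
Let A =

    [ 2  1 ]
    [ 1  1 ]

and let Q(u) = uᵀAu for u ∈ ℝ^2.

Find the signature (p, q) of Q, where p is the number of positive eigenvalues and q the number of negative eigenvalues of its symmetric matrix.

Congruent diagonalization of A (simultaneous row and column reduction) yields pivots 2, 1/2.
Counting signs: 2 positive.

(2, 0)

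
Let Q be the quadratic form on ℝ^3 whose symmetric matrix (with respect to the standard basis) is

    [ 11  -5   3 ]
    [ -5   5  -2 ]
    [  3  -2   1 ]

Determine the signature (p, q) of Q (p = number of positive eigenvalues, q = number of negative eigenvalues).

Row-reducing A symmetrically gives the diagonal entries 11, 30/11, 1/30.
Counting signs: 3 positive.

(3, 0)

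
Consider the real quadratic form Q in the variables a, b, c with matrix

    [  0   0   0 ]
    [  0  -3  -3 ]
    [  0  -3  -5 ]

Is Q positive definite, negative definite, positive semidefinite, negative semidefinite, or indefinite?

Applying the same elementary operations to the rows and columns of A produces a congruent diagonal matrix with entries 0, -3, -2.
So there are 2 negative, 1 zero pivots.
Hence Q is negative semidefinite.

negative semidefinite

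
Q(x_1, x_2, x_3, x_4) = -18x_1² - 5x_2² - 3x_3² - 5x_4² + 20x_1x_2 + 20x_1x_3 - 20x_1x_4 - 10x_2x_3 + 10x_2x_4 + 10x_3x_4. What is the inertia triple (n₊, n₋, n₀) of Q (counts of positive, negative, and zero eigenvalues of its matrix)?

(2, 1, 1)

Write A = [[-18, 10, 10, -10], [10, -5, -5, 5], [10, -5, -3, 5], [-10, 5, 5, -5]].
Congruent diagonalization of A (simultaneous row and column reduction) yields pivots -18, 5/9, 2, 0.
Counting signs: 2 positive, 1 negative, 1 zero.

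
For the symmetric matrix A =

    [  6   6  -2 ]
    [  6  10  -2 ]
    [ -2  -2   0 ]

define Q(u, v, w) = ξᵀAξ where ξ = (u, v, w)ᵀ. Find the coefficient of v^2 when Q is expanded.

The coefficient of v^2 is the diagonal entry A[2,2] = 10.

10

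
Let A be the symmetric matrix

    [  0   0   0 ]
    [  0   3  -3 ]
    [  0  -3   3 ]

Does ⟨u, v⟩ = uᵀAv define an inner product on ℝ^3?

Row-reducing A symmetrically gives the diagonal entries 0, 3, 0.
So there are 1 positive, 2 zero pivots.
Hence Q is positive semidefinite.
⟨·,·⟩ is an inner product exactly when A is positive definite.

no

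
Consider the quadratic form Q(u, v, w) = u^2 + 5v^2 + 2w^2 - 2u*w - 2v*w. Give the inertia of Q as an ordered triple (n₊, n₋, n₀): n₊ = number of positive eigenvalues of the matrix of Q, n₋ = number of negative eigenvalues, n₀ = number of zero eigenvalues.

The symmetric matrix is A = [[1, 0, -1], [0, 5, -1], [-1, -1, 2]].
Row-reducing A symmetrically gives the diagonal entries 1, 5, 4/5.
That gives 3 positive pivots.

(3, 0, 0)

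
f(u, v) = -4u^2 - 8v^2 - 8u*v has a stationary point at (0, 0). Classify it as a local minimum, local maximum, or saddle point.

The Hessian at the origin is H = [[-8, -8], [-8, -16]].
det H = -8·-16 − (-8)² = 64 > 0 and H[1,1] = -8 < 0, so H is negative definite.
Therefore the origin is a local maximum.

local maximum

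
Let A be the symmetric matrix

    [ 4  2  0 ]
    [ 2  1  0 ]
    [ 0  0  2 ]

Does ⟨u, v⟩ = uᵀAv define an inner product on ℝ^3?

no

Symmetric row and column elimination reduces A to a congruent diagonal form with pivots 4, 0, 2.
That gives 2 positive, 1 zero pivots.
Hence Q is positive semidefinite.
⟨·,·⟩ is an inner product exactly when A is positive definite.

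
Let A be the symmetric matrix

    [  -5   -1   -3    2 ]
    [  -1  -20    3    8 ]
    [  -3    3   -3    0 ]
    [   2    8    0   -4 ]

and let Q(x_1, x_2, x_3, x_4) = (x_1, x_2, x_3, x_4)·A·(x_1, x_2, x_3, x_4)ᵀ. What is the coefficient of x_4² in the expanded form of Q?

The coefficient of x_4² is the diagonal entry A[4,4] = -4.

-4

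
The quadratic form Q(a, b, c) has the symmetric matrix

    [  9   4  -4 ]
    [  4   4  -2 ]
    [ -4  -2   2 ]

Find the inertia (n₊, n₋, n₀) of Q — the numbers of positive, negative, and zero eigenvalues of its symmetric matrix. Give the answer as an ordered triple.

(3, 0, 0)

Row-reducing A symmetrically gives the diagonal entries 9, 20/9, 1/5.
So there are 3 positive pivots.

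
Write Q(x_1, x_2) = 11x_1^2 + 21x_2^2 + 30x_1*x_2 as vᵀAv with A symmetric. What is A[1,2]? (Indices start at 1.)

The coefficient of x_1·x_2 in Q is 30. For a symmetric A this equals A[1,2] + A[2,1] = 2·A[1,2].
So A[1,2] = 30/2 = 15.

15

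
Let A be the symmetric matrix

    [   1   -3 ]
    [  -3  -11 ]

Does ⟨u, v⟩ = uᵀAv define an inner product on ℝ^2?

no

For the 2×2 matrix [[1, -3], [-3, -11]]: det = 1·-11 − (-3)² = -20, trace = -10.
det < 0 so the eigenvalues have opposite signs; the form is indefinite.
⟨·,·⟩ is an inner product exactly when A is positive definite.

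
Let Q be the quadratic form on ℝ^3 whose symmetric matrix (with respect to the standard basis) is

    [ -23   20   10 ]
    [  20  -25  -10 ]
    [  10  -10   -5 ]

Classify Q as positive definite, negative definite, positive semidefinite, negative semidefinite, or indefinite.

Leading principal minors: Δ_1 = -23, Δ_2 = 175, Δ_3 = -75.
The signs alternate starting with Δ_1 < 0, so by Sylvester's criterion Q is negative definite.

negative definite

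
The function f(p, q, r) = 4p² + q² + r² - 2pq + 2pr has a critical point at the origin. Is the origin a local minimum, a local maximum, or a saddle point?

local minimum

The Hessian at the origin is H = [[8, -2, 2], [-2, 2, 0], [2, 0, 2]].
Row-reducing H symmetrically gives the diagonal entries 8, 3/2, 4/3.
That gives 3 positive pivots.
H is positive definite, so the origin is a strict local minimum.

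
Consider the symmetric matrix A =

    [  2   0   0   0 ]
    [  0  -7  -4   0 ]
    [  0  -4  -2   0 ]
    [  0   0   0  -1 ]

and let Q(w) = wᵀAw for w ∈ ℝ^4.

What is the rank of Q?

Applying the same elementary operations to the rows and columns of A produces a congruent diagonal matrix with entries 2, -7, 2/7, -1.
That gives 2 positive, 2 negative pivots.
The rank is the number of nonzero pivots: 4.

4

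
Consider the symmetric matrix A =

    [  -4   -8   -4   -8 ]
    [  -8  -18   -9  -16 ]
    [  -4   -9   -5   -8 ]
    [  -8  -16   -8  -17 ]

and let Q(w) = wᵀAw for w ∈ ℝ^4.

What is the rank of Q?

4

Row-reducing A symmetrically gives the diagonal entries -4, -2, -1/2, -1.
So there are 4 negative pivots.
The rank is the number of nonzero pivots: 4.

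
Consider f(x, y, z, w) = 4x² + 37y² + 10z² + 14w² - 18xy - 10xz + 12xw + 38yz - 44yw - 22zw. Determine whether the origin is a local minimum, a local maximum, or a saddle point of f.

The Hessian at the origin is H = [[8, -18, -10, 12], [-18, 74, 38, -44], [-10, 38, 20, -22], [12, -44, -22, 28]].
Row-reducing H symmetrically gives the diagonal entries 8, 67/2, 22/67, -10/11.
So there are 3 positive, 1 negative pivots.
H is indefinite, so the origin is a saddle point.

saddle point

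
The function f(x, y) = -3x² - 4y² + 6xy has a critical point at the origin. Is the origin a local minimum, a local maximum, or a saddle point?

local maximum

The Hessian at the origin is H = [[-6, 6], [6, -8]].
det H = -6·-8 − (6)² = 12 > 0 and H[1,1] = -6 < 0, so H is negative definite.
Therefore the origin is a local maximum.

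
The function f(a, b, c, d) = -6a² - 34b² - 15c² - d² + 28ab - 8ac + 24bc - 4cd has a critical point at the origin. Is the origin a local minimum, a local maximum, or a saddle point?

local maximum

The Hessian at the origin is H = [[-12, 28, -8, 0], [28, -68, 24, 0], [-8, 24, -30, -4], [0, 0, -4, -2]].
Congruent diagonalization of H (simultaneous row and column reduction) yields pivots -12, -8/3, -14, -6/7.
Counting signs: 4 negative.
H is negative definite, so the origin is a strict local maximum.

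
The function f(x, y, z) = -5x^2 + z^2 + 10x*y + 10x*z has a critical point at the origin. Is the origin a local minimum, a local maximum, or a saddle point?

The Hessian at the origin is H = [[-10, 10, 10], [10, 0, 0], [10, 0, 2]].
Congruent diagonalization of H (simultaneous row and column reduction) yields pivots -10, 10, 2.
So there are 2 positive, 1 negative pivots.
H is indefinite, so the origin is a saddle point.

saddle point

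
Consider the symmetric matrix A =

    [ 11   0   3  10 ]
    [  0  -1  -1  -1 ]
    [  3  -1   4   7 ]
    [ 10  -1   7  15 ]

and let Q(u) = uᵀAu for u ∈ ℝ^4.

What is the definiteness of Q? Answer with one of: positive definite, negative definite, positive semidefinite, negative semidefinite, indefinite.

indefinite

An LDLᵀ factorisation of A has diagonal entries 11, -1, 46/11, 6/23.
Counting signs: 3 positive, 1 negative.
Hence Q is indefinite.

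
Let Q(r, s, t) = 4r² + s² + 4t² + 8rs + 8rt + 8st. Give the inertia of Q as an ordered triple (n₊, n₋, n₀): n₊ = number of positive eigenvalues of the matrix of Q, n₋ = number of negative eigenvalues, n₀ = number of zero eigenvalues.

(1, 1, 1)

Write A = [[4, 4, 4], [4, 1, 4], [4, 4, 4]].
Row-reducing A symmetrically gives the diagonal entries 4, -3, 0.
That gives 1 positive, 1 negative, 1 zero pivots.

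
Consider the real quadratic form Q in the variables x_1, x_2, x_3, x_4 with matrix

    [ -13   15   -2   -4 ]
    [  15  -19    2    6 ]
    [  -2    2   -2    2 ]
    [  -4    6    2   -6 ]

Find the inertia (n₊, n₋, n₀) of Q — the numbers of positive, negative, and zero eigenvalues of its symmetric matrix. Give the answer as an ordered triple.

(0, 4, 0)

Congruent diagonalization of A (simultaneous row and column reduction) yields pivots -13, -22/13, -18/11, -2/9.
Counting signs: 4 negative.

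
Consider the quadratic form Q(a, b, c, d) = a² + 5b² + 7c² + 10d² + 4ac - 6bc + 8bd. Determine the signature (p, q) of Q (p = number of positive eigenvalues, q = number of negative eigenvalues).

(4, 0)

The symmetric matrix is A = [[1, 0, 2, 0], [0, 5, -3, 4], [2, -3, 7, 0], [0, 4, 0, 10]].
An LDLᵀ factorisation of A has diagonal entries 1, 5, 6/5, 2.
So there are 4 positive pivots.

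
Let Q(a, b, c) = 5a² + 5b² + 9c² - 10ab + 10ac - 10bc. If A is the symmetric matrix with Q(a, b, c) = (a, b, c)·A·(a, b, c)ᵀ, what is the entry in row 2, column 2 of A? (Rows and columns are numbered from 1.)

The coefficient of b² in Q is 5, and that is exactly A[2,2].

5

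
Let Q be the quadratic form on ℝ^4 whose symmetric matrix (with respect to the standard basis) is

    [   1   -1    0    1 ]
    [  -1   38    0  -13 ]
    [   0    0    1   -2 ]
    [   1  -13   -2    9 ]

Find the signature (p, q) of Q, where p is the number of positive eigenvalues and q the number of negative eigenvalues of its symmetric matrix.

Symmetric row and column elimination reduces A to a congruent diagonal form with pivots 1, 37, 1, 4/37.
That gives 4 positive pivots.

(4, 0)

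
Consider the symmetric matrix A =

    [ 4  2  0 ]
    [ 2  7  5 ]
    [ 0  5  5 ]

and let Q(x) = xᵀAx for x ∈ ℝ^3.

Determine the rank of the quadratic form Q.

3

Symmetric row and column elimination reduces A to a congruent diagonal form with pivots 4, 6, 5/6.
So there are 3 positive pivots.
The rank is the number of nonzero pivots: 3.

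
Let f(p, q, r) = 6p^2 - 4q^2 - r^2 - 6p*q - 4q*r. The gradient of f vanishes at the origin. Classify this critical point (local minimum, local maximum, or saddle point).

saddle point

The Hessian at the origin is H = [[12, -6, 0], [-6, -8, -4], [0, -4, -2]].
An LDLᵀ factorisation of H has diagonal entries 12, -11, -6/11.
Counting signs: 1 positive, 2 negative.
H is indefinite, so the origin is a saddle point.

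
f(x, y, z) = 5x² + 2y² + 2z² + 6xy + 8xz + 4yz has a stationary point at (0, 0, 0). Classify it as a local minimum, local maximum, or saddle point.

saddle point

The Hessian at the origin is H = [[10, 6, 8], [6, 4, 4], [8, 4, 4]].
Applying the same elementary operations to the rows and columns of H produces a congruent diagonal matrix with entries 10, 2/5, -4.
So there are 2 positive, 1 negative pivots.
H is indefinite, so the origin is a saddle point.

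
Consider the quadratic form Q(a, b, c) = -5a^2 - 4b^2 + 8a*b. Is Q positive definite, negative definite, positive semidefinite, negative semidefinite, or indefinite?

negative semidefinite

The symmetric matrix is A = [[-5, 4, 0], [4, -4, 0], [0, 0, 0]].
Row-reducing A symmetrically gives the diagonal entries -5, -4/5, 0.
That gives 2 negative, 1 zero pivots.
Hence Q is negative semidefinite.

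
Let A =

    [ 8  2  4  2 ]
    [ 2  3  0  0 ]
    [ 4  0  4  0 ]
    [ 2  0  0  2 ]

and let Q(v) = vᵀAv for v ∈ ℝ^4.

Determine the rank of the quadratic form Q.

Symmetric row and column elimination reduces A to a congruent diagonal form with pivots 8, 5/2, 8/5, 1/2.
Counting signs: 4 positive.
The rank is the number of nonzero pivots: 4.

4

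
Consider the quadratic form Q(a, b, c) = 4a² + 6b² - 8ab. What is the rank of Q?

The symmetric matrix is A = [[4, -4, 0], [-4, 6, 0], [0, 0, 0]].
Applying the same elementary operations to the rows and columns of A produces a congruent diagonal matrix with entries 4, 2, 0.
That gives 2 positive, 1 zero pivots.
The rank is the number of nonzero pivots: 2.

2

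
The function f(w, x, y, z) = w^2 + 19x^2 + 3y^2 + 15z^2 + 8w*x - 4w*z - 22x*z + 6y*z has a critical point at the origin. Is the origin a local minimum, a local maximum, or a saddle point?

local minimum

The Hessian at the origin is H = [[2, 8, 0, -4], [8, 38, 0, -22], [0, 0, 6, 6], [-4, -22, 6, 30]].
Row-reducing H symmetrically gives the diagonal entries 2, 6, 6, 10.
That gives 4 positive pivots.
H is positive definite, so the origin is a strict local minimum.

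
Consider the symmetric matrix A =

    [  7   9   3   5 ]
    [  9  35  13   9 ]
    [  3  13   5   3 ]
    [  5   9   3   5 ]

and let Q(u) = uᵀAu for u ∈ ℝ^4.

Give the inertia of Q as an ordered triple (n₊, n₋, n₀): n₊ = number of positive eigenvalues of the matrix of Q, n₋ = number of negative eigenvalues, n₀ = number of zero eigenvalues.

Congruent diagonalization of A (simultaneous row and column reduction) yields pivots 7, 164/7, 6/41, 1.
That gives 4 positive pivots.

(4, 0, 0)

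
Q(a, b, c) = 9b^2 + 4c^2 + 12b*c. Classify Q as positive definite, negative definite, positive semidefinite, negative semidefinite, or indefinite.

The symmetric matrix is A = [[0, 0, 0], [0, 9, 6], [0, 6, 4]].
Row-reducing A symmetrically gives the diagonal entries 0, 9, 0.
So there are 1 positive, 2 zero pivots.
Hence Q is positive semidefinite.

positive semidefinite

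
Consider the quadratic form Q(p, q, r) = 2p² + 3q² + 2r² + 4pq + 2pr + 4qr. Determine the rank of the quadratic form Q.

The associated matrix is A = [[2, 2, 1], [2, 3, 2], [1, 2, 2]].
Congruent diagonalization of A (simultaneous row and column reduction) yields pivots 2, 1, 1/2.
So there are 3 positive pivots.
The rank is the number of nonzero pivots: 3.

3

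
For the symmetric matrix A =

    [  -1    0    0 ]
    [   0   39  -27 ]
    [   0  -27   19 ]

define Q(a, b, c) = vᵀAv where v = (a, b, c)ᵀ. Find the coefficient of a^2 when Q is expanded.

The coefficient of a^2 is the diagonal entry A[1,1] = -1.

-1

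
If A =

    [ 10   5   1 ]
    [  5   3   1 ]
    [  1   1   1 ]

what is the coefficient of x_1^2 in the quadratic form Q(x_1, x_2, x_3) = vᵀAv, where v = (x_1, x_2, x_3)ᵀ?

The coefficient of x_1^2 is the diagonal entry A[1,1] = 10.

10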